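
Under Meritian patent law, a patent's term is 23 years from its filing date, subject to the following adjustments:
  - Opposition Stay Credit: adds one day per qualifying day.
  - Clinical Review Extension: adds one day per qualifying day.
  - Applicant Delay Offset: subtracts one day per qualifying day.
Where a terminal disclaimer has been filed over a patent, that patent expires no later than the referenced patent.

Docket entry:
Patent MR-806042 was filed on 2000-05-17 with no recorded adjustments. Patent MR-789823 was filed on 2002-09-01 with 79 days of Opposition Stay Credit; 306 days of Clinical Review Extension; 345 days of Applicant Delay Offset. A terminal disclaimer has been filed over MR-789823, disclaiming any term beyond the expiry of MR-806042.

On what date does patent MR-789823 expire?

Natural term of MR-789823:
  Base: filing + 23 years → 1 September 2025.
  Opposition Stay Credit: +79 days → 19 November 2025.
  Clinical Review Extension: +306 days → 21 September 2026.
  Applicant Delay Offset: −345 days → 11 October 2025.
Expiry of referenced patent MR-806042:
  Base: filing + 23 years → 17 May 2023.
Terminal disclaimer: MR-789823 expires on the earlier of 11 October 2025 and 17 May 2023.

2023-05-17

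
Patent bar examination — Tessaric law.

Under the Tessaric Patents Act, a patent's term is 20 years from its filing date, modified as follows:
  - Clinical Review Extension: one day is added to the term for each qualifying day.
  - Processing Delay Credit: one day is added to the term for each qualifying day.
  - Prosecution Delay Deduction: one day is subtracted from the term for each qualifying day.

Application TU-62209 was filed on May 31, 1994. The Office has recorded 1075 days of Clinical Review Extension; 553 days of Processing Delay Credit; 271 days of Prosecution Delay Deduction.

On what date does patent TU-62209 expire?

February 16, 2018

Base term: filing date + 20 years → 31 May 2014.
Clinical Review Extension: +1075 days → 10 May 2017.
Processing Delay Credit: +553 days → 14 November 2018.
Prosecution Delay Deduction: −271 days → 16 February 2018.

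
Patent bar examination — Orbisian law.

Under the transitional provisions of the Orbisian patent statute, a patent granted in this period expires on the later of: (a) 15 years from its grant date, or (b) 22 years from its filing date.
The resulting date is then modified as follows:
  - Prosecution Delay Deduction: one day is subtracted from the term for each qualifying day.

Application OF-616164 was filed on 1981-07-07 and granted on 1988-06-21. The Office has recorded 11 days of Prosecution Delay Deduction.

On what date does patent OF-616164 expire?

2003-06-26

(a) grant + 15 years → 21 June 2003.
(b) filing + 22 years → 7 July 2003.
Later of the two: 7 July 2003.
Prosecution Delay Deduction: −11 days → 26 June 2003.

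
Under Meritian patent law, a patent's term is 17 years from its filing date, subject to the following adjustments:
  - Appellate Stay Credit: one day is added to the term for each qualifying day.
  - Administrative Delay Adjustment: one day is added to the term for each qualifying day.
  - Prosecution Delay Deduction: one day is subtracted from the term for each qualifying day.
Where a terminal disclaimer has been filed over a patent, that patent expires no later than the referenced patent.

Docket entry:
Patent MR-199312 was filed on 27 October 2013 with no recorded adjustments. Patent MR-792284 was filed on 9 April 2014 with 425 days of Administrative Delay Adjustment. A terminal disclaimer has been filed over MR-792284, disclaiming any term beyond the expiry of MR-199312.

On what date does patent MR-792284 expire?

2030-10-27

Natural term of MR-792284:
  Base: filing + 17 years → 9 April 2031.
  Administrative Delay Adjustment: +425 days → 7 June 2032.
Expiry of referenced patent MR-199312:
  Base: filing + 17 years → 27 October 2030.
Terminal disclaimer: MR-792284 expires on the earlier of 7 June 2032 and 27 October 2030.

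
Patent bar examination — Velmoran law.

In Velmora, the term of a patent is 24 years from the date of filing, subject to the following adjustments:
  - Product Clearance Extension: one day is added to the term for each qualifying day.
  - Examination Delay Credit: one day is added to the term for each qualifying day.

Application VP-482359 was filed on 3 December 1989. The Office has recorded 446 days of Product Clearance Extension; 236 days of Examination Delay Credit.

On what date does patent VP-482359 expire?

Base term: filing date + 24 years → 3 December 2013.
Product Clearance Extension: +446 days → 22 February 2015.
Examination Delay Credit: +236 days → 16 October 2015.

October 16, 2015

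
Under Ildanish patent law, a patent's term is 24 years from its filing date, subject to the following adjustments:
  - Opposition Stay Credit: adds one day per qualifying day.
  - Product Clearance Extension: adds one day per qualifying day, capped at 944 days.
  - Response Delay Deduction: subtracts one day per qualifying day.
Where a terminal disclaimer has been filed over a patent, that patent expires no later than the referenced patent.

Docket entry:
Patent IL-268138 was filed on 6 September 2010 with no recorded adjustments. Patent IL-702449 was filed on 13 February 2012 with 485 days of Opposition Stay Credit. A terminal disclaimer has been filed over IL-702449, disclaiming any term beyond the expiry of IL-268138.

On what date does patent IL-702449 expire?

September 6, 2034

Natural term of IL-702449:
  Base: filing + 24 years → 13 February 2036.
  Opposition Stay Credit: +485 days → 12 June 2037.
Expiry of referenced patent IL-268138:
  Base: filing + 24 years → 6 September 2034.
Terminal disclaimer: IL-702449 expires on the earlier of 12 June 2037 and 6 September 2034.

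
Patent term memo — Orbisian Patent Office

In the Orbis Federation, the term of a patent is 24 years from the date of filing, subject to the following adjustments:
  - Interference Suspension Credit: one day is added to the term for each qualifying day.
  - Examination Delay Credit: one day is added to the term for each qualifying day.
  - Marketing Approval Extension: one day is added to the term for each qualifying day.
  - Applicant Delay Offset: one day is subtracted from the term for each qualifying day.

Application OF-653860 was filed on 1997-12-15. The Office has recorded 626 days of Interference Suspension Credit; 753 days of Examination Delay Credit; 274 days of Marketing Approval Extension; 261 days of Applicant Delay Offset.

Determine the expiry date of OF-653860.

October 7, 2025

Base term: filing date + 24 years → 15 December 2021.
Interference Suspension Credit: +626 days → 2 September 2023.
Examination Delay Credit: +753 days → 24 September 2025.
Marketing Approval Extension: +274 days → 25 June 2026.
Applicant Delay Offset: −261 days → 7 October 2025.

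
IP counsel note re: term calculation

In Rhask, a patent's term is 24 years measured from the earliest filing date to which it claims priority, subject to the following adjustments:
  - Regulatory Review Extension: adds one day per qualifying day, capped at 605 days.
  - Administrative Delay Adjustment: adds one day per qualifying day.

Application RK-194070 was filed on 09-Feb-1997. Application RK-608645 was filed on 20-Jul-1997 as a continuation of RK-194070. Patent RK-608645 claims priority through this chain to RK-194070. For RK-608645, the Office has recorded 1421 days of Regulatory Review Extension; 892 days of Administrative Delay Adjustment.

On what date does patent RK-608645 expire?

2025-03-17

Earliest priority filing: 9 February 1997.
Base term: 9 February 1997 + 24 years → 9 February 2021.
Regulatory Review Extension: 1421 days claimed exceeds the 605-day cap, so +605 days → 7 October 2022.
Administrative Delay Adjustment: +892 days → 17 March 2025.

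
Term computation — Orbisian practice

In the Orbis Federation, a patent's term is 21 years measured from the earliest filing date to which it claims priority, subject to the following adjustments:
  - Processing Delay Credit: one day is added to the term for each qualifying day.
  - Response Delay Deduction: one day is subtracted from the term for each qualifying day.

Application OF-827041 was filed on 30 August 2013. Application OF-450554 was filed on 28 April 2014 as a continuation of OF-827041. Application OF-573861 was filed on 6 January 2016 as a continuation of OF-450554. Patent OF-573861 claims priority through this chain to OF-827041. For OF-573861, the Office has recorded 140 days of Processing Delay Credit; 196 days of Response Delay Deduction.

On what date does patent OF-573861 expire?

Earliest priority filing: 30 August 2013.
Base term: 30 August 2013 + 21 years → 30 August 2034.
Processing Delay Credit: +140 days → 17 January 2035.
Response Delay Deduction: −196 days → 5 July 2034.

2034-07-05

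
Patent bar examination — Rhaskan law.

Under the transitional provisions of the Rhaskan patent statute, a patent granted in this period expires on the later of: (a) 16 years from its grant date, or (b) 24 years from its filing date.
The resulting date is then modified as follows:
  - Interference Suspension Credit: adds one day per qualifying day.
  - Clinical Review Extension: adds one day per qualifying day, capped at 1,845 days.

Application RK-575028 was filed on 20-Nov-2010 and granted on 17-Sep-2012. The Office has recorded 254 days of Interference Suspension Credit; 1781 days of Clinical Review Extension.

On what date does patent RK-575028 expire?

2040-06-16

(a) grant + 16 years → 17 September 2028.
(b) filing + 24 years → 20 November 2034.
Later of the two: 20 November 2034.
Interference Suspension Credit: +254 days → 1 August 2035.
Clinical Review Extension: 1781 days (within the 1845-day cap) → +1781 days → 16 June 2040.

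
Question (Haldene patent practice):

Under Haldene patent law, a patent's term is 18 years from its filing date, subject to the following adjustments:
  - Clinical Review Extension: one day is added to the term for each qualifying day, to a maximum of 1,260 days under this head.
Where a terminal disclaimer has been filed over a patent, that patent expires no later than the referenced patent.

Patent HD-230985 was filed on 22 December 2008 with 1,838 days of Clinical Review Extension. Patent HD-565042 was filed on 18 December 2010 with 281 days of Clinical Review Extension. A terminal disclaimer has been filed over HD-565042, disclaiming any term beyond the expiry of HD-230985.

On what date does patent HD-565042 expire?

2029-09-25

Natural term of HD-565042:
  Base: filing + 18 years → 18 December 2028.
  Clinical Review Extension: 281 days (within the 1260-day cap) → +281 days → 25 September 2029.
Expiry of referenced patent HD-230985:
  Base: filing + 18 years → 22 December 2026.
  Clinical Review Extension: 1838 days claimed exceeds the 1260-day cap, so +1260 days → 4 June 2030.
Terminal disclaimer: HD-565042 expires on the earlier of 25 September 2029 and 4 June 2030.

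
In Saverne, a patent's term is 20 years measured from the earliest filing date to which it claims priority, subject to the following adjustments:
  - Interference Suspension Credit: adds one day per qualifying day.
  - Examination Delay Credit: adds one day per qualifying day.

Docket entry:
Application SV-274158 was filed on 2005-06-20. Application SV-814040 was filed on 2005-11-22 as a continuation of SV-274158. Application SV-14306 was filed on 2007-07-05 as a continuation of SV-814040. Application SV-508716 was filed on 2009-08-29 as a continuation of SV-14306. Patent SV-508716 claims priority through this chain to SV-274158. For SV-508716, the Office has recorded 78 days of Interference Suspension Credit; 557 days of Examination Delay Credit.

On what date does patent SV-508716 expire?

Earliest priority filing: 20 June 2005.
Base term: 20 June 2005 + 20 years → 20 June 2025.
Interference Suspension Credit: +78 days → 6 September 2025.
Examination Delay Credit: +557 days → 17 March 2027.

2027-03-17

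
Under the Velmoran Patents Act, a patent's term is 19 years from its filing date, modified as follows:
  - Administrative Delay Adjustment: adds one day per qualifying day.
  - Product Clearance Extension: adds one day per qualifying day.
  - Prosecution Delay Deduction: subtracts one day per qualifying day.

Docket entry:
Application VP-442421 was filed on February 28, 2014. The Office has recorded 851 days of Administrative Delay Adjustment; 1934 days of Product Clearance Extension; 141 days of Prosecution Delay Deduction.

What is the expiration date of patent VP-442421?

Base term: filing date + 19 years → 28 February 2033.
Administrative Delay Adjustment: +851 days → 29 June 2035.
Product Clearance Extension: +1934 days → 14 October 2040.
Prosecution Delay Deduction: −141 days → 26 May 2040.

2040-05-26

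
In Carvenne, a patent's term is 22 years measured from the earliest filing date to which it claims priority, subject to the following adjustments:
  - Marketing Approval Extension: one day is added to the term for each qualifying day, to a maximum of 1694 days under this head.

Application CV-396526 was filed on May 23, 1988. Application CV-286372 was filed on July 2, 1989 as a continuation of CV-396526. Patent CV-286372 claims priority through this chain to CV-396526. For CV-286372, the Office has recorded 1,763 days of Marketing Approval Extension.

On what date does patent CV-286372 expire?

Earliest priority filing: 23 May 1988.
Base term: 23 May 1988 + 22 years → 23 May 2010.
Marketing Approval Extension: 1763 days claimed exceeds the 1694-day cap, so +1694 days → 11 January 2015.

January 11, 2015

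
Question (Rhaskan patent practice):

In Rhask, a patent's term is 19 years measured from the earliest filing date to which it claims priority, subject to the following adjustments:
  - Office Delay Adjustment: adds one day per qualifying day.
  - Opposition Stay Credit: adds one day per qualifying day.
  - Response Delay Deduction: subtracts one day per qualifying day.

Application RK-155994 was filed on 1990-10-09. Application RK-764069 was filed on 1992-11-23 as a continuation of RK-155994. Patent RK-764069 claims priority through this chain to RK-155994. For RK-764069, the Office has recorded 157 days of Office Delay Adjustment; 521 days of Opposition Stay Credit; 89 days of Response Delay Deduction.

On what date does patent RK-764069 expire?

May 21, 2011

Earliest priority filing: 9 October 1990.
Base term: 9 October 1990 + 19 years → 9 October 2009.
Office Delay Adjustment: +157 days → 15 March 2010.
Opposition Stay Credit: +521 days → 18 August 2011.
Response Delay Deduction: −89 days → 21 May 2011.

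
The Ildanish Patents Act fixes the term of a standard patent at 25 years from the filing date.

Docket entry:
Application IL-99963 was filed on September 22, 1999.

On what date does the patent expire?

September 22, 2024

Filing date + 25 years → 22 September 2024.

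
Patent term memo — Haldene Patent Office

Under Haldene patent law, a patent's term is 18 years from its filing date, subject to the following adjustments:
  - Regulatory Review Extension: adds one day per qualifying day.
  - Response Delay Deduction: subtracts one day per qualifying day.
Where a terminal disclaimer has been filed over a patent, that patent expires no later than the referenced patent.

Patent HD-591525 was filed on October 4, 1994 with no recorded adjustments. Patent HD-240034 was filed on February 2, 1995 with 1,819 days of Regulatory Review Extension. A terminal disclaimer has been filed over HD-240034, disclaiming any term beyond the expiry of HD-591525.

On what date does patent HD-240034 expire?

October 4, 2012

Natural term of HD-240034:
  Base: filing + 18 years → 2 February 2013.
  Regulatory Review Extension: +1819 days → 26 January 2018.
Expiry of referenced patent HD-591525:
  Base: filing + 18 years → 4 October 2012.
Terminal disclaimer: HD-240034 expires on the earlier of 26 January 2018 and 4 October 2012.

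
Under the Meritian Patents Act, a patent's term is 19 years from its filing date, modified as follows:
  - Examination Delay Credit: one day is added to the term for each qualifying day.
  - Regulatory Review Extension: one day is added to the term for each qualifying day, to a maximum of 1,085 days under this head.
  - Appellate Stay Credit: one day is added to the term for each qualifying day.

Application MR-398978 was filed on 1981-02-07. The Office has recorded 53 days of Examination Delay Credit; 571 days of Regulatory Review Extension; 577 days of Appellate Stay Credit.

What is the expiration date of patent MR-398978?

Base term: filing date + 19 years → 7 February 2000.
Examination Delay Credit: +53 days → 31 March 2000.
Regulatory Review Extension: 571 days (within the 1085-day cap) → +571 days → 23 October 2001.
Appellate Stay Credit: +577 days → 23 May 2003.

May 23, 2003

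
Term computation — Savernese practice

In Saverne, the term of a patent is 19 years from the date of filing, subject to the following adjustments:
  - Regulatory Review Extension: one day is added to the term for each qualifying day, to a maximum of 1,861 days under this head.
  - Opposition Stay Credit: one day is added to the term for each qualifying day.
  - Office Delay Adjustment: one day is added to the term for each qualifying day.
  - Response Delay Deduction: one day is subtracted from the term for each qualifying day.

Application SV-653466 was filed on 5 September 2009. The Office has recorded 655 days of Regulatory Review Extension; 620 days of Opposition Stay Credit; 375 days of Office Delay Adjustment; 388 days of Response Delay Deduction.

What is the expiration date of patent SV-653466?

February 19, 2032

Base term: filing date + 19 years → 5 September 2028.
Regulatory Review Extension: 655 days (within the 1861-day cap) → +655 days → 22 June 2030.
Opposition Stay Credit: +620 days → 3 March 2032.
Office Delay Adjustment: +375 days → 13 March 2033.
Response Delay Deduction: −388 days → 19 February 2032.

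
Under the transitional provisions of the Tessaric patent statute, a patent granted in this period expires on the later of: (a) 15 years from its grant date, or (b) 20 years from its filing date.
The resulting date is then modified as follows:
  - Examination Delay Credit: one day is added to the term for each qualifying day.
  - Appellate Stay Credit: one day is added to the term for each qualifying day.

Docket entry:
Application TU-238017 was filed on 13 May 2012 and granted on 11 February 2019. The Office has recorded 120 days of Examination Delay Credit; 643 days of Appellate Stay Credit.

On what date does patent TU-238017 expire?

March 15, 2036

(a) grant + 15 years → 11 February 2034.
(b) filing + 20 years → 13 May 2032.
Later of the two: 11 February 2034.
Examination Delay Credit: +120 days → 11 June 2034.
Appellate Stay Credit: +643 days → 15 March 2036.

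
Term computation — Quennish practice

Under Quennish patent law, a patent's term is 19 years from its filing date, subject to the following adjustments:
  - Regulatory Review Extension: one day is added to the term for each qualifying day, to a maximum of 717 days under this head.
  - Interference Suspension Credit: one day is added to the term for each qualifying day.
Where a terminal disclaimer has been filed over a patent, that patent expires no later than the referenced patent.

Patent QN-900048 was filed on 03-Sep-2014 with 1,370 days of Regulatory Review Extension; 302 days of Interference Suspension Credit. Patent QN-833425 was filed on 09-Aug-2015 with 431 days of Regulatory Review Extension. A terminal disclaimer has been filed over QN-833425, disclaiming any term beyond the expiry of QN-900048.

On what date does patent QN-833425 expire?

Natural term of QN-833425:
  Base: filing + 19 years → 9 August 2034.
  Regulatory Review Extension: 431 days (within the 717-day cap) → +431 days → 14 October 2035.
Expiry of referenced patent QN-900048:
  Base: filing + 19 years → 3 September 2033.
  Regulatory Review Extension: 1370 days claimed exceeds the 717-day cap, so +717 days → 21 August 2035.
  Interference Suspension Credit: +302 days → 18 June 2036.
Terminal disclaimer: QN-833425 expires on the earlier of 14 October 2035 and 18 June 2036.

October 14, 2035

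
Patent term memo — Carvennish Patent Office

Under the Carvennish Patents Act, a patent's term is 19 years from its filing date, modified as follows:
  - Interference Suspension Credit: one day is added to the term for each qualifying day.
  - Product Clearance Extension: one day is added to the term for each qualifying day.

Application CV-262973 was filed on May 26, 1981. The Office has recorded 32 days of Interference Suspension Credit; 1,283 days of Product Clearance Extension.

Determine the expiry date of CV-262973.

2004-01-01

Base term: filing date + 19 years → 26 May 2000.
Interference Suspension Credit: +32 days → 27 June 2000.
Product Clearance Extension: +1283 days → 1 January 2004.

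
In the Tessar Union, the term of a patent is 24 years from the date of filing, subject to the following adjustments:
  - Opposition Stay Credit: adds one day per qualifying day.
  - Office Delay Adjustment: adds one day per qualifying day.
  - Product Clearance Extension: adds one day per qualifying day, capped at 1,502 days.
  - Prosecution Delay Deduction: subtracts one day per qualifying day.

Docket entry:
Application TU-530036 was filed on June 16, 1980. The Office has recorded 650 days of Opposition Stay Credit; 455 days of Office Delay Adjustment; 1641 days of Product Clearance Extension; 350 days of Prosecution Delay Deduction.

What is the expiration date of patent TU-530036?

August 21, 2010

Base term: filing date + 24 years → 16 June 2004.
Opposition Stay Credit: +650 days → 28 March 2006.
Office Delay Adjustment: +455 days → 26 June 2007.
Product Clearance Extension: 1641 days claimed exceeds the 1502-day cap, so +1502 days → 6 August 2011.
Prosecution Delay Deduction: −350 days → 21 August 2010.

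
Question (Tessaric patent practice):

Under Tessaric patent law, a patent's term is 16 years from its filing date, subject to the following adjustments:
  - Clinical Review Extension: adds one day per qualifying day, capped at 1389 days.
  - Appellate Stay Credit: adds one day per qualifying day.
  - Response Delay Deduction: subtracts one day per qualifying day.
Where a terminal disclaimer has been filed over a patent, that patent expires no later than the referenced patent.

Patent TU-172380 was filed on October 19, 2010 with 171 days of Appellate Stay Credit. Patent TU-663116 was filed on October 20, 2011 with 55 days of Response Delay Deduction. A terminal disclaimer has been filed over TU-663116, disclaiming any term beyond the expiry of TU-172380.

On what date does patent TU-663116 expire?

April 8, 2027

Natural term of TU-663116:
  Base: filing + 16 years → 20 October 2027.
  Response Delay Deduction: −55 days → 26 August 2027.
Expiry of referenced patent TU-172380:
  Base: filing + 16 years → 19 October 2026.
  Appellate Stay Credit: +171 days → 8 April 2027.
Terminal disclaimer: TU-663116 expires on the earlier of 26 August 2027 and 8 April 2027.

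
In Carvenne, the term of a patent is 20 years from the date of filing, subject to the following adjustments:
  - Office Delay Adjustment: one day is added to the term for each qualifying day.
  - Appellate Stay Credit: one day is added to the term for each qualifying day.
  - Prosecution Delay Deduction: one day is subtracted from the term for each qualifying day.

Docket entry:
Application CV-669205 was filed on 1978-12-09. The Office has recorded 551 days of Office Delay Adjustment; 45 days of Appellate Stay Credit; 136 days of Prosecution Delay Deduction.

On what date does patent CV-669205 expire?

2000-03-13

Base term: filing date + 20 years → 9 December 1998.
Office Delay Adjustment: +551 days → 12 June 2000.
Appellate Stay Credit: +45 days → 27 July 2000.
Prosecution Delay Deduction: −136 days → 13 March 2000.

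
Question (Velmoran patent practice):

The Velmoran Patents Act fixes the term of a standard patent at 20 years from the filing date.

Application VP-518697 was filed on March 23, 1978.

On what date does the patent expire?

Filing date + 20 years → 23 March 1998.

March 23, 1998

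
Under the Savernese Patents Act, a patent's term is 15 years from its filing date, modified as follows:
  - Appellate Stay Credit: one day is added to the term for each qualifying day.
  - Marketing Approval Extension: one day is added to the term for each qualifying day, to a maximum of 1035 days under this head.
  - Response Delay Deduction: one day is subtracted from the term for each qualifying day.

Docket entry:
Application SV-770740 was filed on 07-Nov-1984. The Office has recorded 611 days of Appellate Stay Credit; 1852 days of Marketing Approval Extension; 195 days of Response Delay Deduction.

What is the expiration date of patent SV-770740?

Base term: filing date + 15 years → 7 November 1999.
Appellate Stay Credit: +611 days → 10 July 2001.
Marketing Approval Extension: 1852 days claimed exceeds the 1035-day cap, so +1035 days → 10 May 2004.
Response Delay Deduction: −195 days → 28 October 2003.

2003-10-28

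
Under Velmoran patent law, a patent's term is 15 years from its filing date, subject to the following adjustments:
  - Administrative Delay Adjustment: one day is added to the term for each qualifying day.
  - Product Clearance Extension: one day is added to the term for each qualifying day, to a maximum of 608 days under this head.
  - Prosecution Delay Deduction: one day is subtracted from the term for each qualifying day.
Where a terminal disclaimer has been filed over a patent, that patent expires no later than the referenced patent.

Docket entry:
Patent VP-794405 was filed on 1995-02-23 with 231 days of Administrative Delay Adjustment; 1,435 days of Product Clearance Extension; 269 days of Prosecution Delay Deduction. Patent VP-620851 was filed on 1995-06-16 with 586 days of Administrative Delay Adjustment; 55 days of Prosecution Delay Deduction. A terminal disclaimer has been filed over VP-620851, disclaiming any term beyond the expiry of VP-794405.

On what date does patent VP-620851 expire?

2011-09-16

Natural term of VP-620851:
  Base: filing + 15 years → 16 June 2010.
  Administrative Delay Adjustment: +586 days → 23 January 2012.
  Prosecution Delay Deduction: −55 days → 29 November 2011.
Expiry of referenced patent VP-794405:
  Base: filing + 15 years → 23 February 2010.
  Administrative Delay Adjustment: +231 days → 12 October 2010.
  Product Clearance Extension: 1435 days claimed exceeds the 608-day cap, so +608 days → 11 June 2012.
  Prosecution Delay Deduction: −269 days → 16 September 2011.
Terminal disclaimer: VP-620851 expires on the earlier of 29 November 2011 and 16 September 2011.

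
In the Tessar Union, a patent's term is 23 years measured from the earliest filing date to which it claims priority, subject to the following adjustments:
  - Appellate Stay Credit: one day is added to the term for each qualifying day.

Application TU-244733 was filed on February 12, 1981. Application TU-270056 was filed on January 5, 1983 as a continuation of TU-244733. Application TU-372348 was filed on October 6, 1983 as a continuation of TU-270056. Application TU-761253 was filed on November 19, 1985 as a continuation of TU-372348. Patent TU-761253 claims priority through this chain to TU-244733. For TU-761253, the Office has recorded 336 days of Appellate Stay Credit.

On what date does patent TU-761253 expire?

Earliest priority filing: 12 February 1981.
Base term: 12 February 1981 + 23 years → 12 February 2004.
Appellate Stay Credit: +336 days → 13 January 2005.

2005-01-13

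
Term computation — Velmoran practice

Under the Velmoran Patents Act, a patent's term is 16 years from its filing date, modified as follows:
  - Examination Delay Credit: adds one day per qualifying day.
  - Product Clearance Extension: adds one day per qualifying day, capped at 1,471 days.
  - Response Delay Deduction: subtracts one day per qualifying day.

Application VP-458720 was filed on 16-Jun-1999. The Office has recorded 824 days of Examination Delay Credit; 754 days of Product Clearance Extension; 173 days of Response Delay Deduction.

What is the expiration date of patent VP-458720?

Base term: filing date + 16 years → 16 June 2015.
Examination Delay Credit: +824 days → 17 September 2017.
Product Clearance Extension: 754 days (within the 1471-day cap) → +754 days → 11 October 2019.
Response Delay Deduction: −173 days → 21 April 2019.

2019-04-21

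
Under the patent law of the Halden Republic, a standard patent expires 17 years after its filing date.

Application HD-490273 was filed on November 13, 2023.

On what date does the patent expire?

November 13, 2040

Filing date + 17 years → 13 November 2040.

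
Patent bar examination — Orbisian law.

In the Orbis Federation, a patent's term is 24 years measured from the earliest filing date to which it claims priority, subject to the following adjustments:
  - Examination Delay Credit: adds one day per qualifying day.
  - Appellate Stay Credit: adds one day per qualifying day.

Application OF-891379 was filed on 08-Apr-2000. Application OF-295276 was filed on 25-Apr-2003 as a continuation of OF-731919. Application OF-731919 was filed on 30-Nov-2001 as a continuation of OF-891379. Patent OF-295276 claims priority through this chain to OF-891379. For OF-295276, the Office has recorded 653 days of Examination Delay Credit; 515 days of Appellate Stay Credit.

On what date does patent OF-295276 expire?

2027-06-20

Earliest priority filing: 8 April 2000.
Base term: 8 April 2000 + 24 years → 8 April 2024.
Examination Delay Credit: +653 days → 21 January 2026.
Appellate Stay Credit: +515 days → 20 June 2027.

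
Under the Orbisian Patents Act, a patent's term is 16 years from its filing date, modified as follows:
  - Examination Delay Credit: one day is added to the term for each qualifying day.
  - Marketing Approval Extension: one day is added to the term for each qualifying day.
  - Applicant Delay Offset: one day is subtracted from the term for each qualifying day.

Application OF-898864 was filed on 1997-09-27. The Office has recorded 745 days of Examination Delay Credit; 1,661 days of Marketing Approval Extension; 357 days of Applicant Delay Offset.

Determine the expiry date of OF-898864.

May 8, 2019

Base term: filing date + 16 years → 27 September 2013.
Examination Delay Credit: +745 days → 12 October 2015.
Marketing Approval Extension: +1661 days → 29 April 2020.
Applicant Delay Offset: −357 days → 8 May 2019.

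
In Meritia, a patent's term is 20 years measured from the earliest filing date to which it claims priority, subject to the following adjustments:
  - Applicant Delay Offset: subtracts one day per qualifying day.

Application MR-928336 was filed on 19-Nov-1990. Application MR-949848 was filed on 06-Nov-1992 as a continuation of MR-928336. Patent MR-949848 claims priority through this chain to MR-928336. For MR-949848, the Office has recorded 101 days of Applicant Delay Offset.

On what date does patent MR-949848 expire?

Earliest priority filing: 19 November 1990.
Base term: 19 November 1990 + 20 years → 19 November 2010.
Applicant Delay Offset: −101 days → 10 August 2010.

2010-08-10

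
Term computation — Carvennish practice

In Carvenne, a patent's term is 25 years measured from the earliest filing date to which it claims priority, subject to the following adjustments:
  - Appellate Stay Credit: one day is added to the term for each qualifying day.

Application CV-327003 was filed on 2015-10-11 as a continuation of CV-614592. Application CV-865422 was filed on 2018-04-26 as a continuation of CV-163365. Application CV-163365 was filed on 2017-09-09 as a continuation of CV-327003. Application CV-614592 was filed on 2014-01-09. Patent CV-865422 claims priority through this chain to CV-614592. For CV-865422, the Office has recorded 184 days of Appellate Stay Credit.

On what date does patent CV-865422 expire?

Earliest priority filing: 9 January 2014.
Base term: 9 January 2014 + 25 years → 9 January 2039.
Appellate Stay Credit: +184 days → 12 July 2039.

July 12, 2039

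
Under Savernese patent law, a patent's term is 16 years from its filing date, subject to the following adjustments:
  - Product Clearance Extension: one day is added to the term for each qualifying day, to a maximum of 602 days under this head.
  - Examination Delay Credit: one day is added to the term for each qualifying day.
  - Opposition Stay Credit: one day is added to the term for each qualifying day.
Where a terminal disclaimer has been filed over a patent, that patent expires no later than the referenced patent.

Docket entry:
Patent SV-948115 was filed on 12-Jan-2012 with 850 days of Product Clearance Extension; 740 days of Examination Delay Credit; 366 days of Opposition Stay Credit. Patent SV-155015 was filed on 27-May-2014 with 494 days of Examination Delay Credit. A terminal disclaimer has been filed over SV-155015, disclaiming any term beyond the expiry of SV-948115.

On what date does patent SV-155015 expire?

October 3, 2031

Natural term of SV-155015:
  Base: filing + 16 years → 27 May 2030.
  Examination Delay Credit: +494 days → 3 October 2031.
Expiry of referenced patent SV-948115:
  Base: filing + 16 years → 12 January 2028.
  Product Clearance Extension: 850 days claimed exceeds the 602-day cap, so +602 days → 5 September 2029.
  Examination Delay Credit: +740 days → 15 September 2031.
  Opposition Stay Credit: +366 days → 15 September 2032.
Terminal disclaimer: SV-155015 expires on the earlier of 3 October 2031 and 15 September 2032.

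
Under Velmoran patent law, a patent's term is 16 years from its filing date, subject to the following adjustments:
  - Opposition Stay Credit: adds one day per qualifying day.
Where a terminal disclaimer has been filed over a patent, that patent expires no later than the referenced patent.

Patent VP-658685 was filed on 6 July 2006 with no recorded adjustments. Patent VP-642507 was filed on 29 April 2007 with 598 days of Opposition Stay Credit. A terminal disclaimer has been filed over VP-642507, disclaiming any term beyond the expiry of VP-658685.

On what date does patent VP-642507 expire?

Natural term of VP-642507:
  Base: filing + 16 years → 29 April 2023.
  Opposition Stay Credit: +598 days → 17 December 2024.
Expiry of referenced patent VP-658685:
  Base: filing + 16 years → 6 July 2022.
Terminal disclaimer: VP-642507 expires on the earlier of 17 December 2024 and 6 July 2022.

July 6, 2022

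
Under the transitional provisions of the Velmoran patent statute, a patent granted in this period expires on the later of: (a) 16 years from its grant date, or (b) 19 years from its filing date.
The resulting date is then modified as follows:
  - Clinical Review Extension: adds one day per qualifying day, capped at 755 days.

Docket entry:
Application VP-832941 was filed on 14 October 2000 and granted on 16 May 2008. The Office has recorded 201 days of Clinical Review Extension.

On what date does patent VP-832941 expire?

December 3, 2024

(a) grant + 16 years → 16 May 2024.
(b) filing + 19 years → 14 October 2019.
Later of the two: 16 May 2024.
Clinical Review Extension: 201 days (within the 755-day cap) → +201 days → 3 December 2024.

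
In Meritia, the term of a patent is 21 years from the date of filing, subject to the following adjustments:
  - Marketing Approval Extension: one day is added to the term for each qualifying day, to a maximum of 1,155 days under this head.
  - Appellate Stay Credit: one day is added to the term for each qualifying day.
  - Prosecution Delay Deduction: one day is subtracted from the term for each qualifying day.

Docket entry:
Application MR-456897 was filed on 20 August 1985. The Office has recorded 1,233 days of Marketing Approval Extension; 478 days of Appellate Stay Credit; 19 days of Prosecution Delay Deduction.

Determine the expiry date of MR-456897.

2011-01-20

Base term: filing date + 21 years → 20 August 2006.
Marketing Approval Extension: 1233 days claimed exceeds the 1155-day cap, so +1155 days → 18 October 2009.
Appellate Stay Credit: +478 days → 8 February 2011.
Prosecution Delay Deduction: −19 days → 20 January 2011.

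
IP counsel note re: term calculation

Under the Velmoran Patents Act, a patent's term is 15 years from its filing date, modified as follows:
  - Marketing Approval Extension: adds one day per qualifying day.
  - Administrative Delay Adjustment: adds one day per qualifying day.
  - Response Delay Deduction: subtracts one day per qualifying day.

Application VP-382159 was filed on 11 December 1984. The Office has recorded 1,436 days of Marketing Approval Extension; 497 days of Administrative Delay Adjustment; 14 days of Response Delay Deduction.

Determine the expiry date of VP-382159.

2005-03-13

Base term: filing date + 15 years → 11 December 1999.
Marketing Approval Extension: +1436 days → 16 November 2003.
Administrative Delay Adjustment: +497 days → 27 March 2005.
Response Delay Deduction: −14 days → 13 March 2005.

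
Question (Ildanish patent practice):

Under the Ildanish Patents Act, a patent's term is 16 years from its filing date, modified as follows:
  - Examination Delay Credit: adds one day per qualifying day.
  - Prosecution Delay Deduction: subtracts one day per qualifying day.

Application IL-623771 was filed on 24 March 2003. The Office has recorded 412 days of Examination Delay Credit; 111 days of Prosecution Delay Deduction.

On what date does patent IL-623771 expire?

January 19, 2020

Base term: filing date + 16 years → 24 March 2019.
Examination Delay Credit: +412 days → 9 May 2020.
Prosecution Delay Deduction: −111 days → 19 January 2020.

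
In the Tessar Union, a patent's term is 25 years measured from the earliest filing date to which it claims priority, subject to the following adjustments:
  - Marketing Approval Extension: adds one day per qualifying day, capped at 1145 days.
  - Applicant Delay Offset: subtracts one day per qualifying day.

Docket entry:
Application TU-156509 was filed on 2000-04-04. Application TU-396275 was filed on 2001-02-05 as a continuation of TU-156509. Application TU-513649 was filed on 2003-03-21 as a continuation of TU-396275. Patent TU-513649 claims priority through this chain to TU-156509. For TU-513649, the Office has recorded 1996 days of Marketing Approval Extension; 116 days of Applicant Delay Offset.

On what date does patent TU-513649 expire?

Earliest priority filing: 4 April 2000.
Base term: 4 April 2000 + 25 years → 4 April 2025.
Marketing Approval Extension: 1996 days claimed exceeds the 1145-day cap, so +1145 days → 23 May 2028.
Applicant Delay Offset: −116 days → 28 January 2028.

January 28, 2028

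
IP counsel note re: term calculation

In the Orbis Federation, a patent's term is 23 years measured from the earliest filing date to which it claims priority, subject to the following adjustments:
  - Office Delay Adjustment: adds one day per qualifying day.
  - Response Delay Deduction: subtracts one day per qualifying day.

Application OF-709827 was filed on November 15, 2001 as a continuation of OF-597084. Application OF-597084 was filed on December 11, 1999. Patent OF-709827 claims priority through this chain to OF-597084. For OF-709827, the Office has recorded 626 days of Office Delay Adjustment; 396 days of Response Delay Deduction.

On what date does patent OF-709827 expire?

Earliest priority filing: 11 December 1999.
Base term: 11 December 1999 + 23 years → 11 December 2022.
Office Delay Adjustment: +626 days → 28 August 2024.
Response Delay Deduction: −396 days → 29 July 2023.

July 29, 2023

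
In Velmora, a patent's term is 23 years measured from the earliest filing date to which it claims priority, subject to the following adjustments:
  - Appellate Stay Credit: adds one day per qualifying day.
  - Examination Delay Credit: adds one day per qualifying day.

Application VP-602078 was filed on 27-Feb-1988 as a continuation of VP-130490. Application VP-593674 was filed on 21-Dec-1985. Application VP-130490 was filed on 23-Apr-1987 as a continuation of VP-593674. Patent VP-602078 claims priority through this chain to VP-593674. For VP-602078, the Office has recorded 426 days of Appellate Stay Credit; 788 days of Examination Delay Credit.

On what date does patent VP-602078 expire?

2012-04-18

Earliest priority filing: 21 December 1985.
Base term: 21 December 1985 + 23 years → 21 December 2008.
Appellate Stay Credit: +426 days → 20 February 2010.
Examination Delay Credit: +788 days → 18 April 2012.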